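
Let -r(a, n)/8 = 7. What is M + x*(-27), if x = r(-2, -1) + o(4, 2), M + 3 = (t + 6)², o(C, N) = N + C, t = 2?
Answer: 1411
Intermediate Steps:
r(a, n) = -56 (r(a, n) = -8*7 = -56)
o(C, N) = C + N
M = 61 (M = -3 + (2 + 6)² = -3 + 8² = -3 + 64 = 61)
x = -50 (x = -56 + (4 + 2) = -56 + 6 = -50)
M + x*(-27) = 61 - 50*(-27) = 61 + 1350 = 1411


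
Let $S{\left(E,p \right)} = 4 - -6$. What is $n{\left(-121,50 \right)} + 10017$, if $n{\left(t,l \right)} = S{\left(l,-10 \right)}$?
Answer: $10027$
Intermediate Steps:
$S{\left(E,p \right)} = 10$ ($S{\left(E,p \right)} = 4 + 6 = 10$)
$n{\left(t,l \right)} = 10$
$n{\left(-121,50 \right)} + 10017 = 10 + 10017 = 10027$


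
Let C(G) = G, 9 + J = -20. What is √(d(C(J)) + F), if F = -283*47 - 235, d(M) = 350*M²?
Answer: √280814 ≈ 529.92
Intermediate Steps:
J = -29 (J = -9 - 20 = -29)
F = -13536 (F = -13301 - 235 = -13536)
√(d(C(J)) + F) = √(350*(-29)² - 13536) = √(350*841 - 13536) = √(294350 - 13536) = √280814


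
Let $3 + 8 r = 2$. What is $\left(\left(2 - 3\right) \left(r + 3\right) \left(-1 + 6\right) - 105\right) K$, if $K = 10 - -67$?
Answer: $- \frac{73535}{8} \approx -9191.9$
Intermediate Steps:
$r = - \frac{1}{8}$ ($r = - \frac{3}{8} + \frac{1}{8} \cdot 2 = - \frac{3}{8} + \frac{1}{4} = - \frac{1}{8} \approx -0.125$)
$K = 77$ ($K = 10 + 67 = 77$)
$\left(\left(2 - 3\right) \left(r + 3\right) \left(-1 + 6\right) - 105\right) K = \left(\left(2 - 3\right) \left(- \frac{1}{8} + 3\right) \left(-1 + 6\right) - 105\right) 77 = \left(\left(-1\right) \frac{23}{8} \cdot 5 - 105\right) 77 = \left(\left(- \frac{23}{8}\right) 5 - 105\right) 77 = \left(- \frac{115}{8} - 105\right) 77 = \left(- \frac{955}{8}\right) 77 = - \frac{73535}{8}$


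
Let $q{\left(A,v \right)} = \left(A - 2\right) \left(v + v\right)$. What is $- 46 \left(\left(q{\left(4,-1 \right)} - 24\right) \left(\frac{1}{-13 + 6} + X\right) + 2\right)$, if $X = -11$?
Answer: $-14444$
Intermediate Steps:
$q{\left(A,v \right)} = 2 v \left(-2 + A\right)$ ($q{\left(A,v \right)} = \left(-2 + A\right) 2 v = 2 v \left(-2 + A\right)$)
$- 46 \left(\left(q{\left(4,-1 \right)} - 24\right) \left(\frac{1}{-13 + 6} + X\right) + 2\right) = - 46 \left(\left(2 \left(-1\right) \left(-2 + 4\right) - 24\right) \left(\frac{1}{-13 + 6} - 11\right) + 2\right) = - 46 \left(\left(2 \left(-1\right) 2 - 24\right) \left(\frac{1}{-7} - 11\right) + 2\right) = - 46 \left(\left(-4 - 24\right) \left(- \frac{1}{7} - 11\right) + 2\right) = - 46 \left(\left(-28\right) \left(- \frac{78}{7}\right) + 2\right) = - 46 \left(312 + 2\right) = \left(-46\right) 314 = -14444$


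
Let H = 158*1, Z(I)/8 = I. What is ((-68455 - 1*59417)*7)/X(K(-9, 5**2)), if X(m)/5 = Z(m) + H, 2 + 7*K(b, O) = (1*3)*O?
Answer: -3132864/4225 ≈ -741.51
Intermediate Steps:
Z(I) = 8*I
H = 158
K(b, O) = -2/7 + 3*O/7 (K(b, O) = -2/7 + ((1*3)*O)/7 = -2/7 + (3*O)/7 = -2/7 + 3*O/7)
X(m) = 790 + 40*m (X(m) = 5*(8*m + 158) = 5*(158 + 8*m) = 790 + 40*m)
((-68455 - 1*59417)*7)/X(K(-9, 5**2)) = ((-68455 - 1*59417)*7)/(790 + 40*(-2/7 + (3/7)*5**2)) = ((-68455 - 59417)*7)/(790 + 40*(-2/7 + (3/7)*25)) = (-127872*7)/(790 + 40*(-2/7 + 75/7)) = -895104/(790 + 40*(73/7)) = -895104/(790 + 2920/7) = -895104/8450/7 = -895104*7/8450 = -3132864/4225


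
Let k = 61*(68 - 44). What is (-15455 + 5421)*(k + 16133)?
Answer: -176568298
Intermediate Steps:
k = 1464 (k = 61*24 = 1464)
(-15455 + 5421)*(k + 16133) = (-15455 + 5421)*(1464 + 16133) = -10034*17597 = -176568298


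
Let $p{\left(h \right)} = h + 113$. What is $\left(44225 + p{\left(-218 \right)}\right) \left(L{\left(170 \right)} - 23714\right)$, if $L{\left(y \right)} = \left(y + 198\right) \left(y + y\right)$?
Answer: $4474032720$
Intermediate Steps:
$p{\left(h \right)} = 113 + h$
$L{\left(y \right)} = 2 y \left(198 + y\right)$ ($L{\left(y \right)} = \left(198 + y\right) 2 y = 2 y \left(198 + y\right)$)
$\left(44225 + p{\left(-218 \right)}\right) \left(L{\left(170 \right)} - 23714\right) = \left(44225 + \left(113 - 218\right)\right) \left(2 \cdot 170 \left(198 + 170\right) - 23714\right) = \left(44225 - 105\right) \left(2 \cdot 170 \cdot 368 - 23714\right) = 44120 \left(125120 - 23714\right) = 44120 \cdot 101406 = 4474032720$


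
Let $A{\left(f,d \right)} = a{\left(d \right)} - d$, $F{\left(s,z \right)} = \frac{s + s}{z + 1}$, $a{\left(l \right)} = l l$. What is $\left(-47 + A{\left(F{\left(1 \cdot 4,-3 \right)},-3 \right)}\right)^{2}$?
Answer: $1225$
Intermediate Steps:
$a{\left(l \right)} = l^{2}$
$F{\left(s,z \right)} = \frac{2 s}{1 + z}$
$A{\left(f,d \right)} = d^{2} - d$
$\left(-47 + A{\left(F{\left(1 \cdot 4,-3 \right)},-3 \right)}\right)^{2} = \left(-47 - 3 \left(-1 - 3\right)\right)^{2} = \left(-47 - -12\right)^{2} = \left(-47 + 12\right)^{2} = \left(-35\right)^{2} = 1225$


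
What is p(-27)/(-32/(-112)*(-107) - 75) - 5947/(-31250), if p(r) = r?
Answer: 10301083/23093750 ≈ 0.44605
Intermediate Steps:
p(-27)/(-32/(-112)*(-107) - 75) - 5947/(-31250) = -27/(-32/(-112)*(-107) - 75) - 5947/(-31250) = -27/(-32*(-1/112)*(-107) - 75) - 5947*(-1/31250) = -27/((2/7)*(-107) - 75) + 5947/31250 = -27/(-214/7 - 75) + 5947/31250 = -27/(-739/7) + 5947/31250 = -27*(-7/739) + 5947/31250 = 189/739 + 5947/31250 = 10301083/23093750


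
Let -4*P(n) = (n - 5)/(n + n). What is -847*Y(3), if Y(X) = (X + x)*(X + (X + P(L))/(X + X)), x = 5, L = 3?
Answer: -214291/9 ≈ -23810.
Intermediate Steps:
P(n) = -(-5 + n)/(8*n) (P(n) = -(n - 5)/(4*(n + n)) = -(-5 + n)/(4*(2*n)) = -(-5 + n)*1/(2*n)/4 = -(-5 + n)/(8*n))
Y(X) = (5 + X)*(X + (1/12 + X)/(2*X)) (Y(X) = (X + 5)*(X + (X + (1/8)*(5 - 1*3)/3)/(X + X)) = (5 + X)*(X + (X + (1/8)*(1/3)*(5 - 3))/((2*X))) = (5 + X)*(X + (X + (1/8)*(1/3)*2)*(1/(2*X))) = (5 + X)*(X + (X + 1/12)*(1/(2*X))) = (5 + X)*(X + (1/12 + X)*(1/(2*X))) = (5 + X)*(X + (1/12 + X)/(2*X)))
-847*Y(3) = -847*(5 + 3*(61 + 24*3**2 + 132*3))/(24*3) = -847*(5 + 3*(61 + 24*9 + 396))/(24*3) = -847*(5 + 3*(61 + 216 + 396))/(24*3) = -847*(5 + 3*673)/(24*3) = -847*(5 + 2019)/(24*3) = -847*2024/(24*3) = -847*253/9 = -214291/9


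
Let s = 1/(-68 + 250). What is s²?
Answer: 1/33124 ≈ 3.0190e-5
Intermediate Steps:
s = 1/182 ≈ 0.0054945
s² = (1/182)² = 1/33124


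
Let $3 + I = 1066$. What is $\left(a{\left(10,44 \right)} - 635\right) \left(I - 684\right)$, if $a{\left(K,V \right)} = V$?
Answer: $-223989$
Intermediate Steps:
$I = 1063$ ($I = -3 + 1066 = 1063$)
$\left(a{\left(10,44 \right)} - 635\right) \left(I - 684\right) = \left(44 - 635\right) \left(1063 - 684\right) = \left(-591\right) 379 = -223989$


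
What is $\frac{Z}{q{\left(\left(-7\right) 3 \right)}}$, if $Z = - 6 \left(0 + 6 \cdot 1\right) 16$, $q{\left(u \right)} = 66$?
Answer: $- \frac{96}{11} \approx -8.7273$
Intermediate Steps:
$Z = -576$ ($Z = - 6 \left(0 + 6\right) 16 = \left(-6\right) 6 \cdot 16 = \left(-36\right) 16 = -576$)
$\frac{Z}{q{\left(\left(-7\right) 3 \right)}} = - \frac{576}{66} = \left(-576\right) \frac{1}{66} = - \frac{96}{11}$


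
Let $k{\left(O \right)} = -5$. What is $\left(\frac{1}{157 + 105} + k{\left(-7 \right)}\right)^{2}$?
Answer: $\frac{1713481}{68644} \approx 24.962$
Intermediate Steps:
$\left(\frac{1}{157 + 105} + k{\left(-7 \right)}\right)^{2} = \left(\frac{1}{157 + 105} - 5\right)^{2} = \left(\frac{1}{262} - 5\right)^{2} = \left(- \frac{1309}{262}\right)^{2} = \frac{1713481}{68644}$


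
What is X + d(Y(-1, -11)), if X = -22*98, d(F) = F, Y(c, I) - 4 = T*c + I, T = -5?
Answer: -2158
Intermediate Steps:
Y(c, I) = 4 + I - 5*c (Y(c, I) = 4 + (-5*c + I) = 4 + (I - 5*c) = 4 + I - 5*c)
X = -2156
X + d(Y(-1, -11)) = -2156 + (4 - 11 - 5*(-1)) = -2156 + (4 - 11 + 5) = -2156 - 2 = -2158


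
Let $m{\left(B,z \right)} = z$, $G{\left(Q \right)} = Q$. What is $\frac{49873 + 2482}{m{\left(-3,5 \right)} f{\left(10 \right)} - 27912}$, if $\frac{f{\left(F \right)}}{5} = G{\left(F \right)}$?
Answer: $- \frac{52355}{27662} \approx -1.8927$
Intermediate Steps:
$f{\left(F \right)} = 5 F$
$\frac{49873 + 2482}{m{\left(-3,5 \right)} f{\left(10 \right)} - 27912} = \frac{49873 + 2482}{5 \cdot 5 \cdot 10 - 27912} = \frac{52355}{5 \cdot 50 - 27912} = \frac{52355}{250 - 27912} = \frac{52355}{-27662} = 52355 \left(- \frac{1}{27662}\right) = - \frac{52355}{27662}$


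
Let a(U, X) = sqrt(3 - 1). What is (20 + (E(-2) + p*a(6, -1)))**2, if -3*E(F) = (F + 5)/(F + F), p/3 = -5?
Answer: 13761/16 - 1215*sqrt(2)/2 ≈ 0.92776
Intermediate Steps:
p = -15 (p = 3*(-5) = -15)
E(F) = -(5 + F)/(6*F) (E(F) = -(F + 5)/(3*(F + F)) = -(5 + F)/(3*(2*F)) = -(5 + F)*1/(2*F)/3 = -(5 + F)/(6*F))
a(U, X) = sqrt(2)
(20 + (E(-2) + p*a(6, -1)))**2 = (20 + ((1/6)*(-5 - 1*(-2))/(-2) - 15*sqrt(2)))**2 = (20 + ((1/6)*(-1/2)*(-5 + 2) - 15*sqrt(2)))**2 = (20 + ((1/6)*(-1/2)*(-3) - 15*sqrt(2)))**2 = (20 + (1/4 - 15*sqrt(2)))**2 = (81/4 - 15*sqrt(2))**2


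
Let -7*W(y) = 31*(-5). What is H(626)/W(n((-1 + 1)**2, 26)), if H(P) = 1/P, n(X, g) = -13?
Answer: 7/97030 ≈ 7.2143e-5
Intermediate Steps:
W(y) = 155/7 (W(y) = -31*(-5)/7 = -1/7*(-155) = 155/7)
H(626)/W(n((-1 + 1)**2, 26)) = 1/(626*(155/7)) = (1/626)*(7/155) = 7/97030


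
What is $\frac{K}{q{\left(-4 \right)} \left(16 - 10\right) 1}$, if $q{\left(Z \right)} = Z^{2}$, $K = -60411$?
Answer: $- \frac{20137}{32} \approx -629.28$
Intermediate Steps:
$\frac{K}{q{\left(-4 \right)} \left(16 - 10\right) 1} = - \frac{60411}{\left(-4\right)^{2} \left(16 - 10\right) 1} = - \frac{60411}{16 \left(16 - 10\right) 1} = - \frac{60411}{16 \cdot 6 \cdot 1} = - \frac{60411}{96 \cdot 1} = - \frac{60411}{96} = \left(-60411\right) \frac{1}{96} = - \frac{20137}{32}$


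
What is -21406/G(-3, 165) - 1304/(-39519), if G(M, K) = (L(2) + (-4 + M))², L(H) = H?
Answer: -845911114/987975 ≈ -856.21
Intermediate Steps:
G(M, K) = (-2 + M)² (G(M, K) = (2 + (-4 + M))² = (-2 + M)²)
-21406/G(-3, 165) - 1304/(-39519) = -21406/(-2 - 3)² - 1304/(-39519) = -21406/((-5)²) - 1304*(-1/39519) = -21406/25 + 1304/39519 = -845911114/987975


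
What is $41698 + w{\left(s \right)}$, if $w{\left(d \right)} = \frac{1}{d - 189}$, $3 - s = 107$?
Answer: $\frac{12217513}{293} \approx 41698.0$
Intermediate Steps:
$s = -104$ ($s = 3 - 107 = -104$)
$w{\left(d \right)} = \frac{1}{-189 + d}$
$41698 + w{\left(s \right)} = 41698 + \frac{1}{-189 - 104} = 41698 + \frac{1}{-293} = 41698 - \frac{1}{293} = \frac{12217513}{293}$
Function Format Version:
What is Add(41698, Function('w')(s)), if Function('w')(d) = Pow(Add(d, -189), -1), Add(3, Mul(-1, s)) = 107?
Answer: Rational(12217513, 293) ≈ 41698.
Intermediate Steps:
s = -104 (s = Add(3, Mul(-1, 107)) = Add(3, -107) = -104)
Function('w')(d) = Pow(Add(-189, d), -1)
Add(41698, Function('w')(s)) = Add(41698, Pow(Add(-189, -104), -1)) = Add(41698, Pow(-293, -1)) = Add(41698, Rational(-1, 293)) = Rational(12217513, 293)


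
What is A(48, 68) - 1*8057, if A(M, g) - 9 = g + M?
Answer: -7932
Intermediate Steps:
A(M, g) = 9 + M + g (A(M, g) = 9 + (g + M) = 9 + (M + g) = 9 + M + g)
A(48, 68) - 1*8057 = (9 + 48 + 68) - 1*8057 = 125 - 8057 = -7932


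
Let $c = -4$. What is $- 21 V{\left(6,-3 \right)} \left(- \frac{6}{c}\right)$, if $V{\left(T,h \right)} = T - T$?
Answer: $0$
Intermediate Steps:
$V{\left(T,h \right)} = 0$
$- 21 V{\left(6,-3 \right)} \left(- \frac{6}{c}\right) = \left(-21\right) 0 \left(- \frac{6}{-4}\right) = 0 \left(\left(-6\right) \left(- \frac{1}{4}\right)\right) = 0 \cdot \frac{3}{2} = 0$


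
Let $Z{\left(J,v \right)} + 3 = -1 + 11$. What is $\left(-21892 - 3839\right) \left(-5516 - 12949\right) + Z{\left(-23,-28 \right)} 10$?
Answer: $475122985$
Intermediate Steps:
$Z{\left(J,v \right)} = 7$ ($Z{\left(J,v \right)} = -3 + \left(-1 + 11\right) = -3 + 10 = 7$)
$\left(-21892 - 3839\right) \left(-5516 - 12949\right) + Z{\left(-23,-28 \right)} 10 = \left(-21892 - 3839\right) \left(-5516 - 12949\right) + 7 \cdot 10 = \left(-25731\right) \left(-18465\right) + 70 = 475122915 + 70 = 475122985$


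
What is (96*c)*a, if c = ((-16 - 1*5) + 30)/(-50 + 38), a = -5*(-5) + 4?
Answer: -2088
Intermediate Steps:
a = 29 (a = 25 + 4 = 29)
c = -¾ (c = ((-16 - 5) + 30)/(-12) = (-21 + 30)*(-1/12) = 9*(-1/12) = -¾ ≈ -0.75000)
(96*c)*a = (96*(-¾))*29 = -72*29 = -2088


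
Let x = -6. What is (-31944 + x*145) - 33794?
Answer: -66608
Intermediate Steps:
(-31944 + x*145) - 33794 = (-31944 - 6*145) - 33794 = (-31944 - 870) - 33794 = -32814 - 33794 = -66608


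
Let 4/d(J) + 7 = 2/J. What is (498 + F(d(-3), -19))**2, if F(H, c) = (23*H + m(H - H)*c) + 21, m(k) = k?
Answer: 257049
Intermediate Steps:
d(J) = 4/(-7 + 2/J)
F(H, c) = 21 + 23*H (F(H, c) = (23*H + (H - H)*c) + 21 = (23*H + 0*c) + 21 = (23*H + 0) + 21 = 23*H + 21 = 21 + 23*H)
(498 + F(d(-3), -19))**2 = (498 + (21 + 23*(-4*(-3)/(-2 + 7*(-3)))))**2 = (498 + (21 + 23*(-4*(-3)/(-2 - 21))))**2 = (498 + (21 + 23*(-4*(-3)/(-23))))**2 = (498 + (21 + 23*(-4*(-3)*(-1/23))))**2 = (498 + (21 + 23*(-12/23)))**2 = (498 + (21 - 12))**2 = (498 + 9)**2 = 507**2 = 257049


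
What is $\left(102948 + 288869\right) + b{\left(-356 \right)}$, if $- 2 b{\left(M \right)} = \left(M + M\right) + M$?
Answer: $392351$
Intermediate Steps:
$b{\left(M \right)} = - \frac{3 M}{2}$ ($b{\left(M \right)} = - \frac{\left(M + M\right) + M}{2} = - \frac{2 M + M}{2} = - \frac{3 M}{2}$)
$\left(102948 + 288869\right) + b{\left(-356 \right)} = \left(102948 + 288869\right) - -534 = 391817 + 534 = 392351$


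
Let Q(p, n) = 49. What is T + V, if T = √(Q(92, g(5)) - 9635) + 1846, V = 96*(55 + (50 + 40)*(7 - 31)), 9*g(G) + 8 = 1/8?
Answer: -200234 + I*√9586 ≈ -2.0023e+5 + 97.908*I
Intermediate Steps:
g(G) = -7/8 (g(G) = -8/9 + (⅑)/8 = -8/9 + (⅑)*(⅛) = -8/9 + 1/72 = -7/8)
V = -202080 (V = 96*(55 + 90*(-24)) = 96*(55 - 2160) = 96*(-2105) = -202080)
T = 1846 + I*√9586 (T = √(49 - 9635) + 1846 = √(-9586) + 1846 = I*√9586 + 1846 = 1846 + I*√9586 ≈ 1846.0 + 97.908*I)
T + V = (1846 + I*√9586) - 202080 = -200234 + I*√9586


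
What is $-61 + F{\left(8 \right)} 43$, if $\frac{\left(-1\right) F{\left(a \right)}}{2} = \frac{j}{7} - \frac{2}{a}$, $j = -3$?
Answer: $- \frac{37}{14} \approx -2.6429$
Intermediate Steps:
$F{\left(a \right)} = \frac{6}{7} + \frac{4}{a}$ ($F{\left(a \right)} = - 2 \left(- \frac{3}{7} - \frac{2}{a}\right) = \frac{6}{7} + \frac{4}{a}$)
$-61 + F{\left(8 \right)} 43 = -61 + \left(\frac{6}{7} + \frac{4}{8}\right) 43 = -61 + \left(\frac{6}{7} + 4 \cdot \frac{1}{8}\right) 43 = -61 + \left(\frac{6}{7} + \frac{1}{2}\right) 43 = -61 + \frac{19}{14} \cdot 43 = -61 + \frac{817}{14} = - \frac{37}{14}$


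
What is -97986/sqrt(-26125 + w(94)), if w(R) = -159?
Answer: 48993*I*sqrt(6571)/6571 ≈ 604.39*I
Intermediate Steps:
-97986/sqrt(-26125 + w(94)) = -97986/sqrt(-26125 - 159) = -97986*(-I*sqrt(6571)/13142) = -(-48993)*I*sqrt(6571)/6571 = 48993*I*sqrt(6571)/6571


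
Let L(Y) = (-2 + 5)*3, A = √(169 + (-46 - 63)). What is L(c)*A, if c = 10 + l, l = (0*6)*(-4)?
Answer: 18*√15 ≈ 69.714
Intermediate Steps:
l = 0 (l = 0*(-4) = 0)
c = 10 (c = 10 + 0 = 10)
A = 2*√15 (A = √(169 - 109) = √60 = 2*√15 ≈ 7.7460)
L(Y) = 9 (L(Y) = 3*3 = 9)
L(c)*A = 9*(2*√15) = 18*√15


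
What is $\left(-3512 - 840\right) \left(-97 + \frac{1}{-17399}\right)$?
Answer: $\frac{7344887808}{17399} \approx 4.2214 \cdot 10^{5}$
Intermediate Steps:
$\left(-3512 - 840\right) \left(-97 + \frac{1}{-17399}\right) = - 4352 \left(-97 - \frac{1}{17399}\right) = \left(-4352\right) \left(- \frac{1687704}{17399}\right) = \frac{7344887808}{17399}$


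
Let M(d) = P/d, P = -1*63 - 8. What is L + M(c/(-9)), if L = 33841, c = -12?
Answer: 135151/4 ≈ 33788.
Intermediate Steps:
P = -71 (P = -63 - 8 = -71)
M(d) = -71/d
L + M(c/(-9)) = 33841 - 71/(-12/(-9)) = 33841 - 71/((-⅑*(-12))) = 33841 - 71/4/3 = 33841 - 71*¾ = 33841 - 213/4 = 135151/4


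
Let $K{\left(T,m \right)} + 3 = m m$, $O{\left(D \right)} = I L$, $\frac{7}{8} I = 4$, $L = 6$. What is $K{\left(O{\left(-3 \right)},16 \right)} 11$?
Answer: $2783$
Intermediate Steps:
$I = \frac{32}{7}$ ($I = \frac{8}{7} \cdot 4 = \frac{32}{7} \approx 4.5714$)
$O{\left(D \right)} = \frac{192}{7}$ ($O{\left(D \right)} = \frac{32}{7} \cdot 6 = \frac{192}{7}$)
$K{\left(T,m \right)} = -3 + m^{2}$ ($K{\left(T,m \right)} = -3 + m m = -3 + m^{2}$)
$K{\left(O{\left(-3 \right)},16 \right)} 11 = \left(-3 + 16^{2}\right) 11 = \left(-3 + 256\right) 11 = 253 \cdot 11 = 2783$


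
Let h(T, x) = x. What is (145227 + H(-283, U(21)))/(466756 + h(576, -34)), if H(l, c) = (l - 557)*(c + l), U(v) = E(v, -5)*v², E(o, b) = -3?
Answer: 498089/155574 ≈ 3.2016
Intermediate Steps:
U(v) = -3*v²
H(l, c) = (-557 + l)*(c + l)
(145227 + H(-283, U(21)))/(466756 + h(576, -34)) = (145227 + ((-283)² - (-1671)*21² - 557*(-283) - 3*21²*(-283)))/(466756 - 34) = (145227 + (80089 - (-1671)*441 + 157631 - 3*441*(-283)))/466722 = (145227 + (80089 - 557*(-1323) + 157631 - 1323*(-283)))*(1/466722) = (145227 + (80089 + 736911 + 157631 + 374409))*(1/466722) = (145227 + 1349040)*(1/466722) = 1494267*(1/466722) = 498089/155574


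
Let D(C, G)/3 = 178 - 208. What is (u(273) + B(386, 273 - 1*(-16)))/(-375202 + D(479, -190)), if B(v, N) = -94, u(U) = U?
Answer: -179/375292 ≈ -0.00047696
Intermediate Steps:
D(C, G) = -90 (D(C, G) = 3*(178 - 208) = 3*(-30) = -90)
(u(273) + B(386, 273 - 1*(-16)))/(-375202 + D(479, -190)) = (273 - 94)/(-375202 - 90) = 179/(-375292) = 179*(-1/375292) = -179/375292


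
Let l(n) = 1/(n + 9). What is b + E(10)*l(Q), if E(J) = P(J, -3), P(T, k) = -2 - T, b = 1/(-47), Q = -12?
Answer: 187/47 ≈ 3.9787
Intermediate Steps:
b = -1/47 ≈ -0.021277
E(J) = -2 - J
l(n) = 1/(9 + n)
b + E(10)*l(Q) = -1/47 + (-2 - 1*10)/(9 - 12) = -1/47 + (-2 - 10)/(-3) = -1/47 - 12*(-⅓) = -1/47 + 4 = 187/47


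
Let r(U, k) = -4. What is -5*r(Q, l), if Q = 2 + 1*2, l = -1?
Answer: 20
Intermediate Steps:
Q = 4 (Q = 2 + 2 = 4)
-5*r(Q, l) = -5*(-4) = 20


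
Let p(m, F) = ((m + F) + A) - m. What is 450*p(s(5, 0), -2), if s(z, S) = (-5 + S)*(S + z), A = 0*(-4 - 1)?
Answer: -900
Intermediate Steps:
A = 0 (A = 0*(-5) = 0)
p(m, F) = F (p(m, F) = ((m + F) + 0) - m = ((F + m) + 0) - m = (F + m) - m = F)
450*p(s(5, 0), -2) = 450*(-2) = -900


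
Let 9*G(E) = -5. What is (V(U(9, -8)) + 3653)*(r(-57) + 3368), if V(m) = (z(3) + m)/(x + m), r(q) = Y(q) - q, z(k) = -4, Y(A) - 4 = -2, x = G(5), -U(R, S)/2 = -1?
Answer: 162683117/13 ≈ 1.2514e+7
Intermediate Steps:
G(E) = -5/9 (G(E) = (1/9)*(-5) = -5/9)
U(R, S) = 2 (U(R, S) = -2*(-1) = 2)
x = -5/9 ≈ -0.55556
Y(A) = 2 (Y(A) = 4 - 2 = 2)
r(q) = 2 - q
V(m) = (-4 + m)/(-5/9 + m)
(V(U(9, -8)) + 3653)*(r(-57) + 3368) = (9*(-4 + 2)/(-5 + 9*2) + 3653)*((2 - 1*(-57)) + 3368) = (9*(-2)/(-5 + 18) + 3653)*((2 + 57) + 3368) = (9*(-2)/13 + 3653)*(59 + 3368) = (9*(1/13)*(-2) + 3653)*3427 = (-18/13 + 3653)*3427 = (47471/13)*3427 = 162683117/13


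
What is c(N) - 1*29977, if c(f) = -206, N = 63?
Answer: -30183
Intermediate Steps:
c(N) - 1*29977 = -206 - 1*29977 = -206 - 29977 = -30183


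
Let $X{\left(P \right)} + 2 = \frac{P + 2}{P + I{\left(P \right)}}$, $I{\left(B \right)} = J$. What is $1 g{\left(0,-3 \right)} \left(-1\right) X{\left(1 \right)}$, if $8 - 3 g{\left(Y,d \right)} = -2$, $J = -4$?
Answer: $10$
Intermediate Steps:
$I{\left(B \right)} = -4$
$g{\left(Y,d \right)} = \frac{10}{3}$ ($g{\left(Y,d \right)} = \frac{8}{3} - - \frac{2}{3} = \frac{8}{3} + \frac{2}{3} = \frac{10}{3}$)
$X{\left(P \right)} = -2 + \frac{2 + P}{-4 + P}$ ($X{\left(P \right)} = -2 + \frac{P + 2}{P - 4} = -2 + \frac{2 + P}{-4 + P}$)
$1 g{\left(0,-3 \right)} \left(-1\right) X{\left(1 \right)} = 1 \cdot \frac{10}{3} \left(-1\right) \frac{10 - 1}{-4 + 1} = \frac{10}{3} \left(-1\right) \frac{10 - 1}{-3} = - \frac{10 \left(\left(- \frac{1}{3}\right) 9\right)}{3} = \left(- \frac{10}{3}\right) \left(-3\right) = 10$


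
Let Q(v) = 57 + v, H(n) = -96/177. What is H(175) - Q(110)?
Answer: -9885/59 ≈ -167.54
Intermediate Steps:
H(n) = -32/59 (H(n) = -96*1/177 = -32/59)
H(175) - Q(110) = -32/59 - (57 + 110) = -32/59 - 1*167 = -32/59 - 167 = -9885/59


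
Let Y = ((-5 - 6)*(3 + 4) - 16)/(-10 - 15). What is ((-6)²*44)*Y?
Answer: 147312/25 ≈ 5892.5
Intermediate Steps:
Y = 93/25 (Y = (-11*7 - 16)/(-25) = (-77 - 16)*(-1/25) = -93*(-1/25) = 93/25 ≈ 3.7200)
((-6)²*44)*Y = ((-6)²*44)*(93/25) = (36*44)*(93/25) = 1584*(93/25) = 147312/25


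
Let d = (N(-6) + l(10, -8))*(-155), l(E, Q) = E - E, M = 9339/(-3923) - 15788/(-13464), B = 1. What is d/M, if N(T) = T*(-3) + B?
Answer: 38888189010/15950993 ≈ 2438.0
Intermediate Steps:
M = -15950993/13204818 (M = 9339*(-1/3923) - 15788*(-1/13464) = -9339/3923 + 3947/3366 = -15950993/13204818 ≈ -1.2080)
l(E, Q) = 0
N(T) = 1 - 3*T (N(T) = T*(-3) + 1 = -3*T + 1 = 1 - 3*T)
d = -2945 (d = ((1 - 3*(-6)) + 0)*(-155) = ((1 + 18) + 0)*(-155) = (19 + 0)*(-155) = 19*(-155) = -2945)
d/M = -2945/(-15950993/13204818) = -2945*(-13204818/15950993) = 38888189010/15950993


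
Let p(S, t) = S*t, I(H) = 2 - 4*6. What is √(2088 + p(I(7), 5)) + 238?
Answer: 238 + √1978 ≈ 282.47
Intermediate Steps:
I(H) = -22 (I(H) = 2 - 24 = -22)
√(2088 + p(I(7), 5)) + 238 = √(2088 - 22*5) + 238 = √(2088 - 110) + 238 = √1978 + 238 = 238 + √1978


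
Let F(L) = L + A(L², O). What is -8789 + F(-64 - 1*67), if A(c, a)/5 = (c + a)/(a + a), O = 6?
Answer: -21205/12 ≈ -1767.1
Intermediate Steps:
A(c, a) = 5*(a + c)/(2*a) (A(c, a) = 5*((c + a)/(a + a)) = 5*((a + c)/((2*a))) = 5*((a + c)*(1/(2*a))) = 5*((a + c)/(2*a)) = 5*(a + c)/(2*a))
F(L) = 5/2 + L + 5*L²/12 (F(L) = L + (5/2)*(6 + L²)/6 = L + (5/2)*(⅙)*(6 + L²) = L + (5/2 + 5*L²/12) = 5/2 + L + 5*L²/12)
-8789 + F(-64 - 1*67) = -8789 + (5/2 + (-64 - 1*67) + 5*(-64 - 1*67)²/12) = -8789 + (5/2 + (-64 - 67) + 5*(-64 - 67)²/12) = -8789 + (5/2 - 131 + (5/12)*(-131)²) = -8789 + (5/2 - 131 + (5/12)*17161) = -8789 + (5/2 - 131 + 85805/12) = -8789 + 84263/12 = -21205/12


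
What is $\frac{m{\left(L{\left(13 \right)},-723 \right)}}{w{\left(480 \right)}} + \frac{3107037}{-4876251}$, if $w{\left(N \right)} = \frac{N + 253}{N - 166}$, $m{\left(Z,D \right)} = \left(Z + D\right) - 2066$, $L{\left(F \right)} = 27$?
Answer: $- \frac{1410431303463}{1191430661} \approx -1183.8$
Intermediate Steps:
$m{\left(Z,D \right)} = -2066 + D + Z$ ($m{\left(Z,D \right)} = \left(D + Z\right) - 2066 = -2066 + D + Z$)
$w{\left(N \right)} = \frac{253 + N}{-166 + N}$
$\frac{m{\left(L{\left(13 \right)},-723 \right)}}{w{\left(480 \right)}} + \frac{3107037}{-4876251} = \frac{-2066 - 723 + 27}{\frac{1}{-166 + 480} \left(253 + 480\right)} + \frac{3107037}{-4876251} = - \frac{2762}{\frac{1}{314} \cdot 733} + 3107037 \left(- \frac{1}{4876251}\right) = - \frac{2762}{\frac{1}{314} \cdot 733} - \frac{1035679}{1625417} = - \frac{2762}{\frac{733}{314}} - \frac{1035679}{1625417} = \left(-2762\right) \frac{314}{733} - \frac{1035679}{1625417} = - \frac{867268}{733} - \frac{1035679}{1625417} = - \frac{1410431303463}{1191430661}$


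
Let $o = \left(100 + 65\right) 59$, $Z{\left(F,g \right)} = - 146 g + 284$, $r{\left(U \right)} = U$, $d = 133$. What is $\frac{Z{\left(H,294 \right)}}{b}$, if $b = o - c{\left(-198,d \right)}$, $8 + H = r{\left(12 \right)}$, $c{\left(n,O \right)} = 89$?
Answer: $- \frac{1640}{371} \approx -4.4205$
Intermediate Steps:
$H = 4$ ($H = -8 + 12 = 4$)
$Z{\left(F,g \right)} = 284 - 146 g$
$o = 9735$ ($o = 165 \cdot 59 = 9735$)
$b = 9646$ ($b = 9735 - 89 = 9646$)
$\frac{Z{\left(H,294 \right)}}{b} = \frac{284 - 42924}{9646} = \left(284 - 42924\right) \frac{1}{9646} = \left(-42640\right) \frac{1}{9646} = - \frac{1640}{371}$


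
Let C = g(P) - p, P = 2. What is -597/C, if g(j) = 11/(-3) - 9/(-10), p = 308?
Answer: 17910/9323 ≈ 1.9211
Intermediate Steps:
g(j) = -83/30 (g(j) = 11*(-⅓) - 9*(-⅒) = -11/3 + 9/10 = -83/30)
C = -9323/30 (C = -83/30 - 1*308 = -83/30 - 308 = -9323/30 ≈ -310.77)
-597/C = -597/(-9323/30) = -597*(-30/9323) = 17910/9323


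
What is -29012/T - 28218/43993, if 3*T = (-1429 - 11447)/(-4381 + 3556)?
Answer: -245360943/43993 ≈ -5577.3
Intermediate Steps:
T = 4292/825 (T = ((-1429 - 11447)/(-4381 + 3556))/3 = (-12876/(-825))/3 = (-12876*(-1/825))/3 = (⅓)*(4292/275) = 4292/825 ≈ 5.2024)
-29012/T - 28218/43993 = -29012/4292/825 - 28218/43993 = -29012*825/4292 - 28218*1/43993 = -5983725/1073 - 28218/43993 = -245360943/43993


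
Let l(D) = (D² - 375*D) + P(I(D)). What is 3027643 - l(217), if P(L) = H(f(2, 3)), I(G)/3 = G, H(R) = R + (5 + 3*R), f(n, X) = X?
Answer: 3061912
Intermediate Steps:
H(R) = 5 + 4*R
I(G) = 3*G
P(L) = 17 (P(L) = 5 + 4*3 = 5 + 12 = 17)
l(D) = 17 + D² - 375*D (l(D) = (D² - 375*D) + 17 = 17 + D² - 375*D)
3027643 - l(217) = 3027643 - (17 + 217² - 375*217) = 3027643 - (17 + 47089 - 81375) = 3027643 - 1*(-34269) = 3027643 + 34269 = 3061912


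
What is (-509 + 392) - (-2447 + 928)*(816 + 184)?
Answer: 1518883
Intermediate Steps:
(-509 + 392) - (-2447 + 928)*(816 + 184) = -117 - (-1519)*1000 = -117 - 1*(-1519000) = -117 + 1519000 = 1518883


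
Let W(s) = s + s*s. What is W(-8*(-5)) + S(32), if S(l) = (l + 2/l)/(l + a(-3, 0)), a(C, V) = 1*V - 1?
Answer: 813953/496 ≈ 1641.0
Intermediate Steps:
a(C, V) = -1 + V (a(C, V) = V - 1 = -1 + V)
S(l) = (l + 2/l)/(-1 + l) (S(l) = (l + 2/l)/(l + (-1 + 0)) = (l + 2/l)/(l - 1) = (l + 2/l)/(-1 + l))
W(s) = s + s²
W(-8*(-5)) + S(32) = (-8*(-5))*(1 - 8*(-5)) + (2 + 32²)/(32*(-1 + 32)) = 40*(1 + 40) + (1/32)*(2 + 1024)/31 = 40*41 + (1/32)*(1/31)*1026 = 1640 + 513/496 = 813953/496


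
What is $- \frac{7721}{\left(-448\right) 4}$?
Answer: $\frac{1103}{256} \approx 4.3086$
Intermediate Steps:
$- \frac{7721}{\left(-448\right) 4} = - \frac{7721}{-1792} = \left(-7721\right) \left(- \frac{1}{1792}\right) = \frac{1103}{256}$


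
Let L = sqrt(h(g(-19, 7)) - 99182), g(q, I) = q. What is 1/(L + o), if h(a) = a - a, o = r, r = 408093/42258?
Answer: 1916132666/19697740239033 - 198415396*I*sqrt(99182)/19697740239033 ≈ 9.7277e-5 - 0.0031723*I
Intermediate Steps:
r = 136031/14086 (r = 408093*(1/42258) = 136031/14086 ≈ 9.6572)
o = 136031/14086 ≈ 9.6572
h(a) = 0
L = I*sqrt(99182) (L = sqrt(0 - 99182) = sqrt(-99182) = I*sqrt(99182) ≈ 314.93*I)
1/(L + o) = 1/(I*sqrt(99182) + 136031/14086) = 1/(136031/14086 + I*sqrt(99182))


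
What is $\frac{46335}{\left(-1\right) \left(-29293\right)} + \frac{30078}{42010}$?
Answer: $\frac{1413804102}{615299465} \approx 2.2977$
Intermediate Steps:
$\frac{46335}{\left(-1\right) \left(-29293\right)} + \frac{30078}{42010} = \frac{46335}{29293} + 30078 \cdot \frac{1}{42010} = 46335 \cdot \frac{1}{29293} + \frac{15039}{21005} = \frac{46335}{29293} + \frac{15039}{21005} = \frac{1413804102}{615299465}$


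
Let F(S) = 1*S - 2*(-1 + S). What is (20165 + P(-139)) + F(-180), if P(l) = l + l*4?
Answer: 19652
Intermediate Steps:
F(S) = 2 - S (F(S) = S + (2 - 2*S) = 2 - S)
P(l) = 5*l (P(l) = l + 4*l = 5*l)
(20165 + P(-139)) + F(-180) = (20165 + 5*(-139)) + (2 - 1*(-180)) = (20165 - 695) + (2 + 180) = 19470 + 182 = 19652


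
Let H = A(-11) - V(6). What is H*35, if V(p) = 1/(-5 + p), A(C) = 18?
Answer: 595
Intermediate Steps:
H = 17 (H = 18 - 1/(-5 + 6) = 18 - 1/1 = 18 - 1*1 = 18 - 1 = 17)
H*35 = 17*35 = 595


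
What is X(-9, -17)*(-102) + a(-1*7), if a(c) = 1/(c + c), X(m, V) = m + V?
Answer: 37127/14 ≈ 2651.9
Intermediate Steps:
X(m, V) = V + m
a(c) = 1/(2*c)
X(-9, -17)*(-102) + a(-1*7) = (-17 - 9)*(-102) + 1/(2*((-1*7))) = -26*(-102) + (½)/(-7) = 2652 + (½)*(-⅐) = 2652 - 1/14 = 37127/14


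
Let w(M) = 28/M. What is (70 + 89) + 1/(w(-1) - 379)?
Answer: 64712/407 ≈ 159.00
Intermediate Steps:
(70 + 89) + 1/(w(-1) - 379) = (70 + 89) + 1/(28/(-1) - 379) = 159 + 1/(28*(-1) - 379) = 159 + 1/(-28 - 379) = 159 + 1/(-407) = 159 - 1/407 = 64712/407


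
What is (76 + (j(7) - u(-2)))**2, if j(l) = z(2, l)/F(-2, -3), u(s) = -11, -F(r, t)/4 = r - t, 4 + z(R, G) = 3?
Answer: 121801/16 ≈ 7612.6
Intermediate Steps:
z(R, G) = -1 (z(R, G) = -4 + 3 = -1)
F(r, t) = -4*r + 4*t (F(r, t) = -4*(r - t) = -4*r + 4*t)
j(l) = 1/4 (j(l) = -1/(-4*(-2) + 4*(-3)) = -1/(8 - 12) = -1/(-4) = -1*(-1/4) = 1/4)
(76 + (j(7) - u(-2)))**2 = (76 + (1/4 - 1*(-11)))**2 = (76 + (1/4 + 11))**2 = (76 + 45/4)**2 = (349/4)**2 = 121801/16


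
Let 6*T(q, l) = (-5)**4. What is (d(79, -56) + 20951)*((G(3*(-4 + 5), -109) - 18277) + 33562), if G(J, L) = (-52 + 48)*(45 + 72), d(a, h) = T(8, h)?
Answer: 623948809/2 ≈ 3.1197e+8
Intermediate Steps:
T(q, l) = 625/6 (T(q, l) = (1/6)*(-5)**4 = (1/6)*625 = 625/6)
d(a, h) = 625/6
G(J, L) = -468 (G(J, L) = -4*117 = -468)
(d(79, -56) + 20951)*((G(3*(-4 + 5), -109) - 18277) + 33562) = (625/6 + 20951)*((-468 - 18277) + 33562) = 126331*(-18745 + 33562)/6 = (126331/6)*14817 = 623948809/2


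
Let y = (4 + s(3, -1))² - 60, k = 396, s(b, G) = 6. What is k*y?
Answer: 15840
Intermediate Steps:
y = 40 (y = (4 + 6)² - 60 = 10² - 60 = 100 - 60 = 40)
k*y = 396*40 = 15840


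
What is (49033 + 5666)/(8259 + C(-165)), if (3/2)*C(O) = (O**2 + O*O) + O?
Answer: 54699/44449 ≈ 1.2306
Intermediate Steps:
C(O) = 2*O/3 + 4*O**2/3 (C(O) = 2*((O**2 + O*O) + O)/3 = 2*((O**2 + O**2) + O)/3 = 2*(2*O**2 + O)/3 = 2*(O + 2*O**2)/3 = 2*O/3 + 4*O**2/3)
(49033 + 5666)/(8259 + C(-165)) = (49033 + 5666)/(8259 + (2/3)*(-165)*(1 + 2*(-165))) = 54699/(8259 + (2/3)*(-165)*(1 - 330)) = 54699/(8259 + (2/3)*(-165)*(-329)) = 54699/(8259 + 36190) = 54699/44449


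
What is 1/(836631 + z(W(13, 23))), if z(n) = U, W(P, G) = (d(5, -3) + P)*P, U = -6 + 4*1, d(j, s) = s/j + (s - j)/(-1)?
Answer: 1/836629 ≈ 1.1953e-6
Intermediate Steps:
d(j, s) = j - s + s/j (d(j, s) = s/j + (s - j)*(-1) = s/j + (j - s) = j - s + s/j)
U = -2 (U = -6 + 4 = -2)
W(P, G) = P*(37/5 + P) (W(P, G) = ((5 - 1*(-3) - 3/5) + P)*P = ((5 + 3 - 3*1/5) + P)*P = ((5 + 3 - 3/5) + P)*P = (37/5 + P)*P = P*(37/5 + P))
z(n) = -2
1/(836631 + z(W(13, 23))) = 1/(836631 - 2) = 1/836629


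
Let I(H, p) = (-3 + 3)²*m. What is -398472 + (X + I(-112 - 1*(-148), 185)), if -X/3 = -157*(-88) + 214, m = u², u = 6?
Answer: -440562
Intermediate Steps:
m = 36 (m = 6² = 36)
X = -42090 (X = -3*(-157*(-88) + 214) = -3*(13816 + 214) = -3*14030 = -42090)
I(H, p) = 0 (I(H, p) = (-3 + 3)²*36 = 0²*36 = 0*36 = 0)
-398472 + (X + I(-112 - 1*(-148), 185)) = -398472 + (-42090 + 0) = -398472 - 42090 = -440562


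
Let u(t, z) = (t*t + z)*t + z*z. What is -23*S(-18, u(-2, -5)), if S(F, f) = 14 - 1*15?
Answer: 23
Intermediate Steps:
u(t, z) = z² + t*(z + t²) (u(t, z) = (t² + z)*t + z² = (z + t²)*t + z² = t*(z + t²) + z² = z² + t*(z + t²))
S(F, f) = -1 (S(F, f) = 14 - 15 = -1)
-23*S(-18, u(-2, -5)) = -23*(-1) = 23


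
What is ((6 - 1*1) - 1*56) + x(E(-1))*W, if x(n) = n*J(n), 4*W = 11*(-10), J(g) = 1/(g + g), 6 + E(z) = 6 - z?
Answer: -259/4 ≈ -64.750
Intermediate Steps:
E(z) = -z (E(z) = -6 + (6 - z) = -z)
J(g) = 1/(2*g)
W = -55/2 (W = (11*(-10))/4 = (1/4)*(-110) = -55/2 ≈ -27.500)
x(n) = 1/2 (x(n) = n*(1/(2*n)) = 1/2)
((6 - 1*1) - 1*56) + x(E(-1))*W = ((6 - 1*1) - 1*56) + (1/2)*(-55/2) = ((6 - 1) - 56) - 55/4 = (5 - 56) - 55/4 = -51 - 55/4 = -259/4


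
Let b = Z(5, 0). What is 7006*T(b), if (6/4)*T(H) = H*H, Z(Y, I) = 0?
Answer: 0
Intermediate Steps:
b = 0
T(H) = 2*H²/3 (T(H) = 2*(H*H)/3 = 2*H²/3)
7006*T(b) = 7006*((⅔)*0²) = 7006*((⅔)*0) = 7006*0 = 0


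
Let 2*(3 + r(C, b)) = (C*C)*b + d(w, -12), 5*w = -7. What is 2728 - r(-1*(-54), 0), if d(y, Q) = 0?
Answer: 2731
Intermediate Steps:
w = -7/5 (w = (⅕)*(-7) = -7/5 ≈ -1.4000)
r(C, b) = -3 + b*C²/2 (r(C, b) = -3 + ((C*C)*b + 0)/2 = -3 + (C²*b + 0)/2 = -3 + (b*C² + 0)/2 = -3 + (b*C²)/2 = -3 + b*C²/2)
2728 - r(-1*(-54), 0) = 2728 - (-3 + (½)*0*(-1*(-54))²) = 2728 - (-3 + (½)*0*54²) = 2728 - (-3 + (½)*0*2916) = 2728 - (-3 + 0) = 2728 - 1*(-3) = 2728 + 3 = 2731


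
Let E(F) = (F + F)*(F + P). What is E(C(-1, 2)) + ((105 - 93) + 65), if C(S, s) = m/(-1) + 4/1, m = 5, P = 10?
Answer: 59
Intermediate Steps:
C(S, s) = -1 (C(S, s) = 5/(-1) + 4/1 = 5*(-1) + 4*1 = -5 + 4 = -1)
E(F) = 2*F*(10 + F) (E(F) = (F + F)*(F + 10) = (2*F)*(10 + F) = 2*F*(10 + F))
E(C(-1, 2)) + ((105 - 93) + 65) = 2*(-1)*(10 - 1) + ((105 - 93) + 65) = 2*(-1)*9 + (12 + 65) = -18 + 77 = 59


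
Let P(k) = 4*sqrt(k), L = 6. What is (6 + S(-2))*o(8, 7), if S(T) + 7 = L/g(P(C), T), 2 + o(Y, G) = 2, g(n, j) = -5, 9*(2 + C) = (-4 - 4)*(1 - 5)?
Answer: 0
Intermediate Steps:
C = 14/9 (C = -2 + ((-4 - 4)*(1 - 5))/9 = -2 + (-8*(-4))/9 = -2 + (1/9)*32 = -2 + 32/9 = 14/9 ≈ 1.5556)
o(Y, G) = 0 (o(Y, G) = -2 + 2 = 0)
S(T) = -41/5 (S(T) = -7 + 6/(-5) = -7 + 6*(-1/5) = -7 - 6/5 = -41/5)
(6 + S(-2))*o(8, 7) = (6 - 41/5)*0 = -11/5*0 = 0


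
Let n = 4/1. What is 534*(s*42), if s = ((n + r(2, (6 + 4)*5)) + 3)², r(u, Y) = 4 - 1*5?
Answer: 807408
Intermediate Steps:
r(u, Y) = -1 (r(u, Y) = 4 - 5 = -1)
n = 4 (n = 4*1 = 4)
s = 36 (s = ((4 - 1) + 3)² = (3 + 3)² = 6² = 36)
534*(s*42) = 534*(36*42) = 534*1512 = 807408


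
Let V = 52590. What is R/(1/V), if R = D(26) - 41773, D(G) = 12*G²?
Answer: -1770231990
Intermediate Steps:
R = -33661 (R = 12*26² - 41773 = 12*676 - 41773 = 8112 - 41773 = -33661)
R/(1/V) = -33661/(1/52590) = -33661/1/52590 = -33661*52590 = -1770231990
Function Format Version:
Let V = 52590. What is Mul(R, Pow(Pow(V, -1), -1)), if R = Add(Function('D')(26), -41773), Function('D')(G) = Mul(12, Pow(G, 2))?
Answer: -1770231990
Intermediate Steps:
R = -33661 (R = Add(Mul(12, Pow(26, 2)), -41773) = Add(Mul(12, 676), -41773) = Add(8112, -41773) = -33661)
Mul(R, Pow(Pow(V, -1), -1)) = Mul(-33661, Pow(Pow(52590, -1), -1)) = Mul(-33661, Pow(Rational(1, 52590), -1)) = Mul(-33661, 52590) = -1770231990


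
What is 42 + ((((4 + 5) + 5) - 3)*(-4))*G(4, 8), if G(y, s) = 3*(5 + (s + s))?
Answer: -2730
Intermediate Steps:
G(y, s) = 15 + 6*s (G(y, s) = 3*(5 + 2*s) = 15 + 6*s)
42 + ((((4 + 5) + 5) - 3)*(-4))*G(4, 8) = 42 + ((((4 + 5) + 5) - 3)*(-4))*(15 + 6*8) = 42 + (((9 + 5) - 3)*(-4))*(15 + 48) = 42 + ((14 - 3)*(-4))*63 = 42 + (11*(-4))*63 = 42 - 44*63 = 42 - 2772 = -2730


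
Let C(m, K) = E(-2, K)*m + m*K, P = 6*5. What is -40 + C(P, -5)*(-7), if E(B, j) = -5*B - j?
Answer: -2140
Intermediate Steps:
P = 30
E(B, j) = -j - 5*B
C(m, K) = K*m + m*(10 - K) (C(m, K) = (-K - 5*(-2))*m + m*K = (-K + 10)*m + K*m = (10 - K)*m + K*m = m*(10 - K) + K*m = K*m + m*(10 - K))
-40 + C(P, -5)*(-7) = -40 + (10*30)*(-7) = -40 + 300*(-7) = -40 - 2100 = -2140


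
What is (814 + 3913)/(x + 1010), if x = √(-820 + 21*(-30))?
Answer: 477427/102155 - 4727*I*√58/204310 ≈ 4.6736 - 0.1762*I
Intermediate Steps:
x = 5*I*√58 (x = √(-820 - 630) = √(-1450) = 5*I*√58 ≈ 38.079*I)
(814 + 3913)/(x + 1010) = (814 + 3913)/(5*I*√58 + 1010) = 4727/(1010 + 5*I*√58)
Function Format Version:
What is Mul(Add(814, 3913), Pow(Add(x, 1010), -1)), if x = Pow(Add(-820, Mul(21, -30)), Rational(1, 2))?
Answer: Add(Rational(477427, 102155), Mul(Rational(-4727, 204310), I, Pow(58, Rational(1, 2)))) ≈ Add(4.6736, Mul(-0.17620, I))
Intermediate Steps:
x = Mul(5, I, Pow(58, Rational(1, 2))) (x = Pow(Add(-820, -630), Rational(1, 2)) = Pow(-1450, Rational(1, 2)) = Mul(5, I, Pow(58, Rational(1, 2))) ≈ Mul(38.079, I))
Mul(Add(814, 3913), Pow(Add(x, 1010), -1)) = Mul(Add(814, 3913), Pow(Add(Mul(5, I, Pow(58, Rational(1, 2))), 1010), -1)) = Mul(4727, Pow(Add(1010, Mul(5, I, Pow(58, Rational(1, 2)))), -1))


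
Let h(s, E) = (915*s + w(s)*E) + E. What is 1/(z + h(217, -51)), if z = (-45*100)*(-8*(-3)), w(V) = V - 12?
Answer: 1/80049 ≈ 1.2492e-5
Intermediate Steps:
w(V) = -12 + V
z = -108000 (z = -4500*24 = -108000)
h(s, E) = E + 915*s + E*(-12 + s) (h(s, E) = (915*s + (-12 + s)*E) + E = (915*s + E*(-12 + s)) + E = E + 915*s + E*(-12 + s))
1/(z + h(217, -51)) = 1/(-108000 + (-51 + 915*217 - 51*(-12 + 217))) = 1/(-108000 + (-51 + 198555 - 51*205)) = 1/(-108000 + (-51 + 198555 - 10455)) = 1/(-108000 + 188049) = 1/80049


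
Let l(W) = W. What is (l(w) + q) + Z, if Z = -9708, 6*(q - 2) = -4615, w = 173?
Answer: -61813/6 ≈ -10302.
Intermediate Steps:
q = -4603/6 (q = 2 + (⅙)*(-4615) = 2 - 4615/6 = -4603/6 ≈ -767.17)
(l(w) + q) + Z = (173 - 4603/6) - 9708 = -3565/6 - 9708 = -61813/6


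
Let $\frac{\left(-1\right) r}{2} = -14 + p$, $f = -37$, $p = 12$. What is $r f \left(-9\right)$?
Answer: $1332$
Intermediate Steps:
$r = 4$ ($r = - 2 \left(-14 + 12\right) = \left(-2\right) \left(-2\right) = 4$)
$r f \left(-9\right) = 4 \left(-37\right) \left(-9\right) = \left(-148\right) \left(-9\right) = 1332$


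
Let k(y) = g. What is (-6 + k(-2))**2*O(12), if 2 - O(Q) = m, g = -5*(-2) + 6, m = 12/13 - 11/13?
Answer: 2500/13 ≈ 192.31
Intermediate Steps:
m = 1/13 (m = 12*(1/13) - 11*1/13 = 12/13 - 11/13 = 1/13 ≈ 0.076923)
g = 16 (g = 10 + 6 = 16)
O(Q) = 25/13 (O(Q) = 2 - 1*1/13 = 2 - 1/13 = 25/13)
k(y) = 16
(-6 + k(-2))**2*O(12) = (-6 + 16)**2*(25/13) = 10**2*(25/13) = 100*(25/13) = 2500/13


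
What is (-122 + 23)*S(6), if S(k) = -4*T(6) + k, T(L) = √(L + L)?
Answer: -594 + 792*√3 ≈ 777.78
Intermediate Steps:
T(L) = √2*√L (T(L) = √(2*L) = √2*√L)
S(k) = k - 8*√3 (S(k) = -4*√2*√6 + k = -8*√3 + k = k - 8*√3)
(-122 + 23)*S(6) = (-122 + 23)*(6 - 8*√3) = -99*(6 - 8*√3) = -594 + 792*√3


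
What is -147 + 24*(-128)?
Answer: -3219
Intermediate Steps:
-147 + 24*(-128) = -147 - 3072 = -3219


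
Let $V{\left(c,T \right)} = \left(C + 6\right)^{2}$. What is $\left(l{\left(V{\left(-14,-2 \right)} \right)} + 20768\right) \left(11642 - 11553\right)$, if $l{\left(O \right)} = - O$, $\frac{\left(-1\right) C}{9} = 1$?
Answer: $1847551$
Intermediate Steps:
$C = -9$ ($C = \left(-9\right) 1 = -9$)
$V{\left(c,T \right)} = 9$ ($V{\left(c,T \right)} = \left(-9 + 6\right)^{2} = \left(-3\right)^{2} = 9$)
$\left(l{\left(V{\left(-14,-2 \right)} \right)} + 20768\right) \left(11642 - 11553\right) = \left(\left(-1\right) 9 + 20768\right) \left(11642 - 11553\right) = \left(-9 + 20768\right) 89 = 20759 \cdot 89 = 1847551$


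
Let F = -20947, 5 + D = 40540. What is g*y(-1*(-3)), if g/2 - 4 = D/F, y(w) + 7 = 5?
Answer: -173012/20947 ≈ -8.2595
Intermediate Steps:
D = 40535 (D = -5 + 40540 = 40535)
y(w) = -2 (y(w) = -7 + 5 = -2)
g = 86506/20947 (g = 8 + 2*(40535/(-20947)) = 8 + 2*(40535*(-1/20947)) = 8 + 2*(-40535/20947) = 8 - 81070/20947 = 86506/20947 ≈ 4.1298)
g*y(-1*(-3)) = (86506/20947)*(-2) = -173012/20947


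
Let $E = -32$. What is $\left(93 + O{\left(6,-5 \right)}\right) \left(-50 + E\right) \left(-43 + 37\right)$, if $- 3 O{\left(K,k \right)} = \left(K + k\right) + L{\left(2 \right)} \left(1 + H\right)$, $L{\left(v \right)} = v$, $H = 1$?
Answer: $44936$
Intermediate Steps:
$O{\left(K,k \right)} = - \frac{4}{3} - \frac{K}{3} - \frac{k}{3}$ ($O{\left(K,k \right)} = - \frac{\left(K + k\right) + 2 \left(1 + 1\right)}{3} = - \frac{\left(K + k\right) + 2 \cdot 2}{3} = - \frac{\left(K + k\right) + 4}{3} = - \frac{4 + K + k}{3} = - \frac{4}{3} - \frac{K}{3} - \frac{k}{3}$)
$\left(93 + O{\left(6,-5 \right)}\right) \left(-50 + E\right) \left(-43 + 37\right) = \left(93 - \frac{5}{3}\right) \left(-50 - 32\right) \left(-43 + 37\right) = \left(93 - \frac{5}{3}\right) \left(\left(-82\right) \left(-6\right)\right) = \left(93 - \frac{5}{3}\right) 492 = \frac{274}{3} \cdot 492 = 44936$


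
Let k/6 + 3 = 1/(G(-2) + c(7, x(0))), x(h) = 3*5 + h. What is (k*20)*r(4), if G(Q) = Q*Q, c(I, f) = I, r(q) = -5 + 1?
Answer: 15360/11 ≈ 1396.4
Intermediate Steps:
x(h) = 15 + h
r(q) = -4
G(Q) = Q²
k = -192/11 (k = -18 + 6/((-2)² + 7) = -18 + 6/(4 + 7) = -18 + 6/11 = -192/11 ≈ -17.455)
(k*20)*r(4) = -192/11*20*(-4) = -3840/11*(-4) = 15360/11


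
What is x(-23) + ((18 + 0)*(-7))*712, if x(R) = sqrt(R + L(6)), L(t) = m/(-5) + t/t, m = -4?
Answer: -89712 + I*sqrt(530)/5 ≈ -89712.0 + 4.6043*I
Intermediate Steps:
L(t) = 9/5 (L(t) = -4/(-5) + t/t = -4*(-1/5) + 1 = 4/5 + 1 = 9/5)
x(R) = sqrt(9/5 + R) (x(R) = sqrt(R + 9/5) = sqrt(9/5 + R))
x(-23) + ((18 + 0)*(-7))*712 = sqrt(45 + 25*(-23))/5 + ((18 + 0)*(-7))*712 = sqrt(45 - 575)/5 + (18*(-7))*712 = sqrt(-530)/5 - 126*712 = (I*sqrt(530))/5 - 89712 = I*sqrt(530)/5 - 89712 = -89712 + I*sqrt(530)/5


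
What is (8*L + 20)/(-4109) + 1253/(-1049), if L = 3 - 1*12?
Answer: -5094029/4310341 ≈ -1.1818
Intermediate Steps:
L = -9 (L = 3 - 12 = -9)
(8*L + 20)/(-4109) + 1253/(-1049) = (8*(-9) + 20)/(-4109) + 1253/(-1049) = (-72 + 20)*(-1/4109) + 1253*(-1/1049) = -52*(-1/4109) - 1253/1049 = 52/4109 - 1253/1049 = -5094029/4310341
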